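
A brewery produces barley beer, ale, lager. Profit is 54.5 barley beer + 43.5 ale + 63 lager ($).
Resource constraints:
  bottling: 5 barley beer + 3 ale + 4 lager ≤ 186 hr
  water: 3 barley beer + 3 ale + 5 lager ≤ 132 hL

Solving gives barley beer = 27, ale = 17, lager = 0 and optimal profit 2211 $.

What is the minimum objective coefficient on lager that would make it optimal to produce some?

Both bottling and water are binding at x*.
The binding rows give the dual system: 5·y_bottling + 3·y_water = 54.5 and 3·y_bottling + 3·y_water = 43.5.
This yields shadow prices y_bottling = 5.5, y_water = 9.
lager enters the basis when its profit ≥ yᵀa₃ = 5.5·4 + 9·5 = 67.

67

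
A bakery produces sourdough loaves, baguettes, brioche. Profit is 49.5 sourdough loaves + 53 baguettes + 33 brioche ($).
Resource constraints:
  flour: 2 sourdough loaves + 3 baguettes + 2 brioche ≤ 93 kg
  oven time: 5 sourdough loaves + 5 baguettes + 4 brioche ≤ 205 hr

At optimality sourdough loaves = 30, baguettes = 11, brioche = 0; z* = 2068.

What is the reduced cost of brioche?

-8

At the optimum: flour uses 93 of 93 (binding); oven time uses 205 of 205 (binding).
Dual feasibility on the basic columns requires 2·y_flour + 5·y_oven time = 49.5, 3·y_flour + 5·y_oven time = 53.
Solving: y_flour = 3.5, y_oven time = 8.5.
Reduced cost of brioche: c₃ − yᵀa₃ = 33 − (3.5·2 + 8.5·4) = 33 − 41 = -8.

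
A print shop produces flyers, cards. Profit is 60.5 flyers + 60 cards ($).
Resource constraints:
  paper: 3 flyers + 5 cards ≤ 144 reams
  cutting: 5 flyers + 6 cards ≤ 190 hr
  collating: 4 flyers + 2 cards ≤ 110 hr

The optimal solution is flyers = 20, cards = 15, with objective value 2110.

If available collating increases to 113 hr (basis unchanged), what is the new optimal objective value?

2123.5

Binding: cutting and collating. Non-binding: paper (9 unused).
By complementary slackness, y = 0 for the non-binding constraint.
The binding rows give the dual system: 5·y_cutting + 4·y_collating = 60.5 and 6·y_cutting + 2·y_collating = 60.
Solving: y_cutting = 8.5, y_collating = 4.5.
Δz = y_collating·Δb = 4.5 × (3) = 13.5, so new z* = 2110 + 13.5 = 2123.5.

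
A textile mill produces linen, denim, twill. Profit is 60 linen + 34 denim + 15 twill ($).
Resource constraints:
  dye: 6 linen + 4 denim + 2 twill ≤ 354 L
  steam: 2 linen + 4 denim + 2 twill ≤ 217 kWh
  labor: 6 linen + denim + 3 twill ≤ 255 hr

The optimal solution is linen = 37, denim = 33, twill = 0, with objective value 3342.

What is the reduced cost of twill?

-7

Check each constraint at x*: dye 354/354 (tight); steam 206/217 (slack 11); labor 255/255 (tight).
Slack constraints have shadow price 0 (complementary slackness).
Dual feasibility on the basic columns requires 6·y_dye + 6·y_labor = 60, 4·y_dye + 1·y_labor = 34.
→ y_dye = 8 and y_labor = 2.
Reduced cost of twill: c₃ − yᵀa₃ = 15 − (8·2 + 2·3) = 15 − 22 = -7.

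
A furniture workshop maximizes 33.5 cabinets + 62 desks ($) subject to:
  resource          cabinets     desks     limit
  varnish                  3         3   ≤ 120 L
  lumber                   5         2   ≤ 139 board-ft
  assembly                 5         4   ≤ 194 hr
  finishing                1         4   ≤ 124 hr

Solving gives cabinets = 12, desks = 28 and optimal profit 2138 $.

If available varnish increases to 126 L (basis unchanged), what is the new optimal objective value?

2186

Check each constraint at x*: varnish 120/120 (tight); lumber 116/139 (slack 23); assembly 172/194 (slack 22); finishing 124/124 (tight).
Slack constraints have shadow price 0 (complementary slackness).
The binding rows give the dual system: 3·y_varnish + 1·y_finishing = 33.5 and 3·y_varnish + 4·y_finishing = 62.
Solving: y_varnish = 8, y_finishing = 9.5.
Δz = y_varnish·Δb = 8 × (6) = 48, so new z* = 2138 + 48 = 2186.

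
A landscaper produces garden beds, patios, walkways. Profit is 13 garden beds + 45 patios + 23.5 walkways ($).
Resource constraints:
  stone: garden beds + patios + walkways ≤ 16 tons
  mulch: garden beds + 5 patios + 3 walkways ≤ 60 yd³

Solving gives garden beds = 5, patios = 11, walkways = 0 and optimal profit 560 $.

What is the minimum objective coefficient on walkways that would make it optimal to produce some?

Both stone and mulch are binding at x*.
Dual feasibility on the basic columns requires 1·y_stone + 1·y_mulch = 13, 1·y_stone + 5·y_mulch = 45.
This yields shadow prices y_stone = 5, y_mulch = 8.
walkways enters the basis when its profit ≥ yᵀa₃ = 5·1 + 8·3 = 29.

29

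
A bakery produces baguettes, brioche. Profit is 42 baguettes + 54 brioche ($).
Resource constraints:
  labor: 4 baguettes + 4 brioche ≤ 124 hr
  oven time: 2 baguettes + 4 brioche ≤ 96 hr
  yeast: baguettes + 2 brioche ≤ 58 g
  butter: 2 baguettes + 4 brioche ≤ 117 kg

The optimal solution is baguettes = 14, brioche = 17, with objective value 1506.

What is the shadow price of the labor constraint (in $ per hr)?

7.5

At the optimum: labor uses 124 of 124 (binding); oven time uses 96 of 96 (binding); yeast uses 48 of 58 (slack = 10); butter uses 96 of 117 (slack = 21).
Since yeast, butter are not tight, their duals are 0.
From A_Bᵀ y = c: 4·y_labor + 2·y_oven time = 42; 4·y_labor + 4·y_oven time = 54.
This yields shadow prices y_labor = 7.5, y_oven time = 6.
Shadow price of labor = 7.5.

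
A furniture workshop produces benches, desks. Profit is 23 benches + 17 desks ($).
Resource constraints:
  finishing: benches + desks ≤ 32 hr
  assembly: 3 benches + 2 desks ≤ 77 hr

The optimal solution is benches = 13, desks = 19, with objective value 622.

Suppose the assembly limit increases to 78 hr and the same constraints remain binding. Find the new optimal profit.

628

Both finishing and assembly are binding at x*.
From A_Bᵀ y = c: 1·y_finishing + 3·y_assembly = 23; 1·y_finishing + 2·y_assembly = 17.
→ y_finishing = 5 and y_assembly = 6.
Δz = y_assembly·Δb = 6 × (1) = 6, so new z* = 622 + 6 = 628.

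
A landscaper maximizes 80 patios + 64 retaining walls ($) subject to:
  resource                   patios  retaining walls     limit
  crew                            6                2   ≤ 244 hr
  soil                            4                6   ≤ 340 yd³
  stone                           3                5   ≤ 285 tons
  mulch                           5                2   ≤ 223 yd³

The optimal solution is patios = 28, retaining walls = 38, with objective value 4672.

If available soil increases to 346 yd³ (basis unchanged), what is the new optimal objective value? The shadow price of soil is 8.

Δb = 6, so new z* = 4672 + (8)·(6) = 4672 + 48 = 4720.

4720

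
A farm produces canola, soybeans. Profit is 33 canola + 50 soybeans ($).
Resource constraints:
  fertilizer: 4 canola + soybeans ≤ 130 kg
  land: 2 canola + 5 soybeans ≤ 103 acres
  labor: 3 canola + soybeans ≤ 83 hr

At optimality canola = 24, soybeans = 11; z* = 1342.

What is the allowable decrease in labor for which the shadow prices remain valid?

Binding constraints: land, labor. The basis is B = [[2,5],[3,1]] with det -13.
Per unit decrease in labor, x* moves by d = (-0.3846, 0.1538).
The basis stays optimal until canola reaches 0; allowable decrease = 62.4 hr.

62.4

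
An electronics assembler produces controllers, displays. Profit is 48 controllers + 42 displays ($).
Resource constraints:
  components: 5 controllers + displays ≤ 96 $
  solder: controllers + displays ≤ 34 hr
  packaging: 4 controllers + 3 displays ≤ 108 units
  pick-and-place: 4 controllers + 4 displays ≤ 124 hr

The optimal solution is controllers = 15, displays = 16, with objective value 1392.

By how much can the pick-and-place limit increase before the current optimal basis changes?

Binding constraints: packaging, pick-and-place. The basis is B = [[4,3],[4,4]] with det 4.
Per unit increase in pick-and-place, x* moves by d = (-0.75, 1).
The basis stays optimal until solder becomes binding; allowable increase = 12 hr.

12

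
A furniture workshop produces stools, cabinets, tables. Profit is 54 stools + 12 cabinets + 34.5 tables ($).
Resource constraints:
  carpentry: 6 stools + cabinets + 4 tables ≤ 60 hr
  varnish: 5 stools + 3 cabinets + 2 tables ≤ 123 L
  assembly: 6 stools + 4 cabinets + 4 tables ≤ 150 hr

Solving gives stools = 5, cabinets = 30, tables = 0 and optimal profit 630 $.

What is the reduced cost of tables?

Check each constraint at x*: carpentry 60/60 (tight); varnish 115/123 (slack 8); assembly 150/150 (tight).
By complementary slackness, y = 0 for the non-binding constraint.
The binding rows give the dual system: 6·y_carpentry + 6·y_assembly = 54 and 1·y_carpentry + 4·y_assembly = 12.
→ y_carpentry = 8 and y_assembly = 1.
Reduced cost of tables: c₃ − yᵀa₃ = 34.5 − (8·4 + 1·4) = 34.5 − 36 = -1.5.

-1.5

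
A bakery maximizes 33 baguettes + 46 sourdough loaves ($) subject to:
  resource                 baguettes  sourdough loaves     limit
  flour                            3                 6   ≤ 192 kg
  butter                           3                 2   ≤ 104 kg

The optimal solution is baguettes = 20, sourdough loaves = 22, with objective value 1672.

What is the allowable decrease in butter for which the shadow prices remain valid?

40

Binding constraints: flour, butter. The basis is B = [[3,6],[3,2]] with det -12.
Per unit decrease in butter, x* moves by d = (-0.5, 0.25).
The basis stays optimal until baguettes reaches 0; allowable decrease = 40 kg.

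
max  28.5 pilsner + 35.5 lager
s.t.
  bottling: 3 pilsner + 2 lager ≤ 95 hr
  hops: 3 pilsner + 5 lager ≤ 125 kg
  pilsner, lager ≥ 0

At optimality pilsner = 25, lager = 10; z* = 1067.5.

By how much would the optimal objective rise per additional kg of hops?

At the optimum: bottling uses 95 of 95 (binding); hops uses 125 of 125 (binding).
The binding rows give the dual system: 3·y_bottling + 3·y_hops = 28.5 and 2·y_bottling + 5·y_hops = 35.5.
Solving: y_bottling = 4, y_hops = 5.5.
Shadow price of hops = 5.5.

5.5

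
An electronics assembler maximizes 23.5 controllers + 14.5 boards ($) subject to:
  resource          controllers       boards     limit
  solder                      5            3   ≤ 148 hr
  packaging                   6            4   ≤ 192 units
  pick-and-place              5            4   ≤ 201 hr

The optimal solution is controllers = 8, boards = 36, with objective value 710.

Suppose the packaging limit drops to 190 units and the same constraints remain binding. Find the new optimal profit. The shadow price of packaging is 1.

708

Δb = -2, so new z* = 710 + (1)·(-2) = 710 − 2 = 708.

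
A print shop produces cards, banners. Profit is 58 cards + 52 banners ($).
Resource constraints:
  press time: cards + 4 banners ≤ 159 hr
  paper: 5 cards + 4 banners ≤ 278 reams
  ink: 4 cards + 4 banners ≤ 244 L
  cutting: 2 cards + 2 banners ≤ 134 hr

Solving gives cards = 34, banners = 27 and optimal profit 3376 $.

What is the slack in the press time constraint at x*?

press time used = 1·34 + 4·27 = 142; slack = 159 − 142 = 17.

17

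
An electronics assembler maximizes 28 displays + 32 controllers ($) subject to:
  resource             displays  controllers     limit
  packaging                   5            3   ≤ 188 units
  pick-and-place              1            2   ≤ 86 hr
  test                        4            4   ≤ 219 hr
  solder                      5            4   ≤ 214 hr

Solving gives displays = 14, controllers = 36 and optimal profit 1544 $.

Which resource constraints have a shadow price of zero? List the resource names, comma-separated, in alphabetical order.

packaging, test

packaging: 178/188 (slack 10)
pick-and-place: 86/86 (binding)
test: 200/219 (slack 19)
solder: 214/214 (binding)
By complementary slackness, a constraint with positive slack has shadow price 0 → packaging, test.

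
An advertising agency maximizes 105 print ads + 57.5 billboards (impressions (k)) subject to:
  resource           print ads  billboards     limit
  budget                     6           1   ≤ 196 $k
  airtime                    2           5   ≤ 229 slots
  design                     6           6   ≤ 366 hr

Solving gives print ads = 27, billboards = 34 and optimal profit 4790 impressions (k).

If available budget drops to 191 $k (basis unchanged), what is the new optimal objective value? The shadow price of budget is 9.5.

4742.5

Δb = -5, so new z* = 4790 + (9.5)·(-5) = 4790 − 47.5 = 4742.5.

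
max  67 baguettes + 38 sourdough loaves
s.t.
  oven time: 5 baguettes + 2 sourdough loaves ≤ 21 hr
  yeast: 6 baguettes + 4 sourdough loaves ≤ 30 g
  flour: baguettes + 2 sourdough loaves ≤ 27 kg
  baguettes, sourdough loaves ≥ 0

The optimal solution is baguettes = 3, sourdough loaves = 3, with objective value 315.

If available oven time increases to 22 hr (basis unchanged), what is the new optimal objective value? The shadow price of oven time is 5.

Δb = 1, so new z* = 315 + (5)·(1) = 315 + 5 = 320.

320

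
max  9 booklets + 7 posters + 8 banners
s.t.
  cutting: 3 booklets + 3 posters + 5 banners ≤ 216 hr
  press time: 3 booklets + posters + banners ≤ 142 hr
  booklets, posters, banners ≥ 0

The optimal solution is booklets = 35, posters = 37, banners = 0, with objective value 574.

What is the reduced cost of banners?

Both cutting and press time are binding at x*.
The binding rows give the dual system: 3·y_cutting + 3·y_press time = 9 and 3·y_cutting + 1·y_press time = 7.
This yields shadow prices y_cutting = 2, y_press time = 1.
Reduced cost of banners: c₃ − yᵀa₃ = 8 − (2·5 + 1·1) = 8 − 11 = -3.

-3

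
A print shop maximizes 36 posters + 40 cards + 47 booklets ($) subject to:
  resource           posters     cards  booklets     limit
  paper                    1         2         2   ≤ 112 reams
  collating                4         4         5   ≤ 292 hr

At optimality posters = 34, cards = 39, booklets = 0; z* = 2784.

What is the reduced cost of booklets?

Check each constraint at x*: paper 112/112 (tight); collating 292/292 (tight).
The binding rows give the dual system: 1·y_paper + 4·y_collating = 36 and 2·y_paper + 4·y_collating = 40.
This yields shadow prices y_paper = 4, y_collating = 8.
Reduced cost of booklets: c₃ − yᵀa₃ = 47 − (4·2 + 8·5) = 47 − 48 = -1.

-1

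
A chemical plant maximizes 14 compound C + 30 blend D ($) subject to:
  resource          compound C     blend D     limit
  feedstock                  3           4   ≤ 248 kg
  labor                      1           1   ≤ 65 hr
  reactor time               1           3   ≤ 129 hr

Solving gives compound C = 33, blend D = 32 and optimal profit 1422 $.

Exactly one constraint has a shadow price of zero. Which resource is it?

feedstock

feedstock: 227/248 (slack 21)
labor: 65/65 (binding)
reactor time: 129/129 (binding)
By complementary slackness, a constraint with positive slack has shadow price 0 → feedstock.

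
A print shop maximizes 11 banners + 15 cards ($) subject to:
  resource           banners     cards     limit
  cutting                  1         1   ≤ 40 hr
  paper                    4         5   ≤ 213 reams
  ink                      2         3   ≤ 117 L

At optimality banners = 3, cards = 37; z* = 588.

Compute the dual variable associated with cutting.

Binding: cutting and ink. Non-binding: paper (16 unused).
By complementary slackness, y = 0 for the non-binding constraint.
From A_Bᵀ y = c: 1·y_cutting + 2·y_ink = 11; 1·y_cutting + 3·y_ink = 15.
This yields shadow prices y_cutting = 3, y_ink = 4.
Shadow price of cutting = 3.

3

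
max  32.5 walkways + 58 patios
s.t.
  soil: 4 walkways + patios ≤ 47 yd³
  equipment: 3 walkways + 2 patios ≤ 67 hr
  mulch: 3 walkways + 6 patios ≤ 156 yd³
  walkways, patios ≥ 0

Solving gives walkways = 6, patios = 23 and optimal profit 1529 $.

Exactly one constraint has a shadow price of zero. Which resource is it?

equipment

soil: 47/47 (binding)
equipment: 64/67 (slack 3)
mulch: 156/156 (binding)
By complementary slackness, a constraint with positive slack has shadow price 0 → equipment.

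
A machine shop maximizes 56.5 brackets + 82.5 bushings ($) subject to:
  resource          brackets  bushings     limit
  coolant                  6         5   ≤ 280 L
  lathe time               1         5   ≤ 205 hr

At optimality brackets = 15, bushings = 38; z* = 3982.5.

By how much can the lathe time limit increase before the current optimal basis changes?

Binding constraints: coolant, lathe time. The basis is B = [[6,5],[1,5]] with det 25.
Per unit increase in lathe time, x* moves by d = (-0.2, 0.24).
The basis stays optimal until brackets reaches 0; allowable increase = 75 hr.

75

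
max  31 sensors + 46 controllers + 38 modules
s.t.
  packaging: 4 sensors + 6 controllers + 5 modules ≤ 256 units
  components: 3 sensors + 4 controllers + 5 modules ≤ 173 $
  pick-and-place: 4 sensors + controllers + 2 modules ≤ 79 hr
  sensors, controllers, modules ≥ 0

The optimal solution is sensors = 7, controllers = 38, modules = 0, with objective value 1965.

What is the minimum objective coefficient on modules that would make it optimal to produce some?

40

Binding: packaging and components. Non-binding: pick-and-place (13 unused).
Since pick-and-place is not tight, its dual is 0.
From A_Bᵀ y = c: 4·y_packaging + 3·y_components = 31; 6·y_packaging + 4·y_components = 46.
Solving: y_packaging = 7, y_components = 1.
modules enters the basis when its profit ≥ yᵀa₃ = 7·5 + 1·5 = 40.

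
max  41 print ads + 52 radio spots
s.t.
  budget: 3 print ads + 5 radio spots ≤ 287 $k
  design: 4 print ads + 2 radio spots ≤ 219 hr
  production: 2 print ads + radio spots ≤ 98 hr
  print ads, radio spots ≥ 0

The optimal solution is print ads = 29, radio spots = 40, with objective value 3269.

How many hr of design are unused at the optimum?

design used = 4·29 + 2·40 = 196; slack = 219 − 196 = 23.

23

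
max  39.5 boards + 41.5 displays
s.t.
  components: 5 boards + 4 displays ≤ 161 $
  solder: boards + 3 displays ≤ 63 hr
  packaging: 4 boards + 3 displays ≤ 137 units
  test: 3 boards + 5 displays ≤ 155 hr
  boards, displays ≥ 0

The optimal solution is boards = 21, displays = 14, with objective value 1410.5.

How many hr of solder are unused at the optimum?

0

solder used = 1·21 + 3·14 = 63; slack = 63 − 63 = 0.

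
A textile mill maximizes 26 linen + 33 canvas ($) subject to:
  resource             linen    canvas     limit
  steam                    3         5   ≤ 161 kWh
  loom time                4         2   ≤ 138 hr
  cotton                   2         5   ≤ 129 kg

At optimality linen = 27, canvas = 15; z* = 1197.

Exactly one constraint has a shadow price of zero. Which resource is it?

steam

steam: 156/161 (slack 5)
loom time: 138/138 (binding)
cotton: 129/129 (binding)
By complementary slackness, a constraint with positive slack has shadow price 0 → steam.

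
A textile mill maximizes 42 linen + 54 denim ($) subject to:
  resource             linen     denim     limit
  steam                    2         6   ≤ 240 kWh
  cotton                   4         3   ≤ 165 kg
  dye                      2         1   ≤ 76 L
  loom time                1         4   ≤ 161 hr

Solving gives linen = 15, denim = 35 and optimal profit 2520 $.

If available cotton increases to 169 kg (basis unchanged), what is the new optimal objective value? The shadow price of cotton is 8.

2552

Δb = 4, so new z* = 2520 + (8)·(4) = 2520 + 32 = 2552.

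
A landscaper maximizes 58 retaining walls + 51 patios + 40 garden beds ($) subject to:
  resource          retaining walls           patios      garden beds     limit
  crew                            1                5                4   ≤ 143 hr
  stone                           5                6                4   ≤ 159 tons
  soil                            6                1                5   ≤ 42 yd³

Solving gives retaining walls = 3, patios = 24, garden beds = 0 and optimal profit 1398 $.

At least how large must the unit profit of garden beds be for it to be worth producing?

47

Check each constraint at x*: crew 123/143 (slack 20); stone 159/159 (tight); soil 42/42 (tight).
By complementary slackness, y = 0 for the non-binding constraint.
From A_Bᵀ y = c: 5·y_stone + 6·y_soil = 58; 6·y_stone + 1·y_soil = 51.
→ y_stone = 8 and y_soil = 3.
garden beds enters the basis when its profit ≥ yᵀa₃ = 8·4 + 3·5 = 47.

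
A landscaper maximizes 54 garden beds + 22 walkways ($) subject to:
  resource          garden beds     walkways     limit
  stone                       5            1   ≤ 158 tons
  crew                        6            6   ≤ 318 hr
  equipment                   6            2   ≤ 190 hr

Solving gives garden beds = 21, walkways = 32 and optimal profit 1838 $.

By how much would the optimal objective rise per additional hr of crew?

Binding: crew and equipment. Non-binding: stone (21 unused).
Slack constraints have shadow price 0 (complementary slackness).
The binding rows give the dual system: 6·y_crew + 6·y_equipment = 54 and 6·y_crew + 2·y_equipment = 22.
This yields shadow prices y_crew = 1, y_equipment = 8.
Shadow price of crew = 1.

1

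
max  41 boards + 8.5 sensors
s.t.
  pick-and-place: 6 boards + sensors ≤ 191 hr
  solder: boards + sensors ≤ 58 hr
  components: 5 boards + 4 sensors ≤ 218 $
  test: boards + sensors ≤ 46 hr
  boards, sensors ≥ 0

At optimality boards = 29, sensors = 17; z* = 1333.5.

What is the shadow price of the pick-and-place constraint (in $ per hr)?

Check each constraint at x*: pick-and-place 191/191 (tight); solder 46/58 (slack 12); components 213/218 (slack 5); test 46/46 (tight).
Slack constraints have shadow price 0 (complementary slackness).
Dual feasibility on the basic columns requires 6·y_pick-and-place + 1·y_test = 41, 1·y_pick-and-place + 1·y_test = 8.5.
→ y_pick-and-place = 6.5 and y_test = 2.
Shadow price of pick-and-place = 6.5.

6.5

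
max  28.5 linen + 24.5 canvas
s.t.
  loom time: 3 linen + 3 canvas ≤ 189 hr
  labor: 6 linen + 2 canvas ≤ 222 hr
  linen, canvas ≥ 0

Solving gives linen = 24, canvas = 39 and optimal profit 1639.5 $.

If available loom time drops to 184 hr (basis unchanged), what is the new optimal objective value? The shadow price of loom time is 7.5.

1602

Δb = -5, so new z* = 1639.5 + (7.5)·(-5) = 1639.5 − 37.5 = 1602.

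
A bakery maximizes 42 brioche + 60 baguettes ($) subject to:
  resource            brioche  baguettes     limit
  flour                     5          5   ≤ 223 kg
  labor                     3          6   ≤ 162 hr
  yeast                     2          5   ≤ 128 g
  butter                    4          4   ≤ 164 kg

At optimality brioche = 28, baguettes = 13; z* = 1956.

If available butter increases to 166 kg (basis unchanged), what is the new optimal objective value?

Binding: labor and butter. Non-binding: flour (18 unused), yeast (7 unused).
Since flour, yeast are not tight, their duals are 0.
Dual feasibility on the basic columns requires 3·y_labor + 4·y_butter = 42, 6·y_labor + 4·y_butter = 60.
Solving: y_labor = 6, y_butter = 6.
Δz = y_butter·Δb = 6 × (2) = 12, so new z* = 1956 + 12 = 1968.

1968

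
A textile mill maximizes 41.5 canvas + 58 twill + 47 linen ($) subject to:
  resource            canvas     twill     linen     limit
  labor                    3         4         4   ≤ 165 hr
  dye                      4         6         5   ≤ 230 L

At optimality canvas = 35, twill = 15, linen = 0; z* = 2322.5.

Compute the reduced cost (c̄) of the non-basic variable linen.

Check each constraint at x*: labor 165/165 (tight); dye 230/230 (tight).
The binding rows give the dual system: 3·y_labor + 4·y_dye = 41.5 and 4·y_labor + 6·y_dye = 58.
Solving: y_labor = 8.5, y_dye = 4.
Reduced cost of linen: c₃ − yᵀa₃ = 47 − (8.5·4 + 4·5) = 47 − 54 = -7.

-7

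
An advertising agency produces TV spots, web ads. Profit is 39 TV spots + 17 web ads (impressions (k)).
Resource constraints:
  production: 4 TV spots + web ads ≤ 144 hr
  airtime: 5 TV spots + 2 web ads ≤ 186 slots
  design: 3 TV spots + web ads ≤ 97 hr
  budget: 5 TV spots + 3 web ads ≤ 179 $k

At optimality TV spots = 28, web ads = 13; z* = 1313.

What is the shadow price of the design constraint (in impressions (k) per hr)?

8

Binding: design and budget. Non-binding: production (19 unused), airtime (20 unused).
Since production, airtime are not tight, their duals are 0.
The binding rows give the dual system: 3·y_design + 5·y_budget = 39 and 1·y_design + 3·y_budget = 17.
→ y_design = 8 and y_budget = 3.
Shadow price of design = 8.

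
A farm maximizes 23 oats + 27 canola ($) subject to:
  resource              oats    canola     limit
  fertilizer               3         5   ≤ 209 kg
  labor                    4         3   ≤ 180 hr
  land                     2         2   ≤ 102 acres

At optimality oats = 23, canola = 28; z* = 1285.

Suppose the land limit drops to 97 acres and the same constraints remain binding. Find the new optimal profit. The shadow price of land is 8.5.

1242.5

Δb = -5, so new z* = 1285 + (8.5)·(-5) = 1285 − 42.5 = 1242.5.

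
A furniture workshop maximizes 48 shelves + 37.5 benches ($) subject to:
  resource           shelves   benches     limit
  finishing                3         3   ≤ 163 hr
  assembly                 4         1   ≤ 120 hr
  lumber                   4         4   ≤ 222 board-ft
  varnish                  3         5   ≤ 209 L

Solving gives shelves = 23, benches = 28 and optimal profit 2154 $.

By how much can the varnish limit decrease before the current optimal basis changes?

Binding constraints: assembly, varnish. The basis is B = [[4,1],[3,5]] with det 17.
Per unit decrease in varnish, x* moves by d = (0.0588, -0.2353).
The basis stays optimal until benches reaches 0; allowable decrease = 119 L.

119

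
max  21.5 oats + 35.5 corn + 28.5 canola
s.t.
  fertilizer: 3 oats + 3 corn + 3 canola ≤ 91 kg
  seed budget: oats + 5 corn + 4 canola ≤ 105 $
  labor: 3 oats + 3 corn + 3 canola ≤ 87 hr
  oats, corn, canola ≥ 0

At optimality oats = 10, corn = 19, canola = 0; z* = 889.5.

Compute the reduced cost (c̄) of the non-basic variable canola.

Binding: seed budget and labor. Non-binding: fertilizer (4 unused).
Since fertilizer is not tight, its dual is 0.
From A_Bᵀ y = c: 1·y_seed budget + 3·y_labor = 21.5; 5·y_seed budget + 3·y_labor = 35.5.
This yields shadow prices y_seed budget = 3.5, y_labor = 6.
Reduced cost of canola: c₃ − yᵀa₃ = 28.5 − (3.5·4 + 6·3) = 28.5 − 32 = -3.5.

-3.5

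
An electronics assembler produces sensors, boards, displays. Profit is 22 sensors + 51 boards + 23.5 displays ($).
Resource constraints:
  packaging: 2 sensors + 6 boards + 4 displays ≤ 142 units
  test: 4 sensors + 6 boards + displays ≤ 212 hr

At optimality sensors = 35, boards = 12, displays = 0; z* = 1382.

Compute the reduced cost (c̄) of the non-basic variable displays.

At the optimum: packaging uses 142 of 142 (binding); test uses 212 of 212 (binding).
Dual feasibility on the basic columns requires 2·y_packaging + 4·y_test = 22, 6·y_packaging + 6·y_test = 51.
This yields shadow prices y_packaging = 6, y_test = 2.5.
Reduced cost of displays: c₃ − yᵀa₃ = 23.5 − (6·4 + 2.5·1) = 23.5 − 26.5 = -3.

-3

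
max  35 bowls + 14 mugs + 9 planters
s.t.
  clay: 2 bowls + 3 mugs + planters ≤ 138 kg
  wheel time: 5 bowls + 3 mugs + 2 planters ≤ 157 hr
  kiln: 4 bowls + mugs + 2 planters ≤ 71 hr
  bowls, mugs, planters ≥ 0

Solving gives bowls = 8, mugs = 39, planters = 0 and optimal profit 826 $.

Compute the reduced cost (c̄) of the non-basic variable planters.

-7

Binding: wheel time and kiln. Non-binding: clay (5 unused).
Slack constraints have shadow price 0 (complementary slackness).
The binding rows give the dual system: 5·y_wheel time + 4·y_kiln = 35 and 3·y_wheel time + 1·y_kiln = 14.
→ y_wheel time = 3 and y_kiln = 5.
Reduced cost of planters: c₃ − yᵀa₃ = 9 − (3·2 + 5·2) = 9 − 16 = -7.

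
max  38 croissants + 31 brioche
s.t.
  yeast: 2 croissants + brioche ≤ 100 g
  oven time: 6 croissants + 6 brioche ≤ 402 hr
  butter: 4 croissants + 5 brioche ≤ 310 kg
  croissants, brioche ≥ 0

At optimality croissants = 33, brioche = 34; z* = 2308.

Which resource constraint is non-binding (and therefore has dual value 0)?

butter

yeast: 100/100 (binding)
oven time: 402/402 (binding)
butter: 302/310 (slack 8)
By complementary slackness, a constraint with positive slack has shadow price 0 → butter.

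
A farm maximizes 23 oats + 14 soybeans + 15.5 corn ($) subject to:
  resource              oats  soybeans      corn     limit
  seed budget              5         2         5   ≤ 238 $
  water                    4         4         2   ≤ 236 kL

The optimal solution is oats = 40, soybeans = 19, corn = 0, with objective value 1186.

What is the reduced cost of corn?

At the optimum: seed budget uses 238 of 238 (binding); water uses 236 of 236 (binding).
Dual feasibility on the basic columns requires 5·y_seed budget + 4·y_water = 23, 2·y_seed budget + 4·y_water = 14.
Solving: y_seed budget = 3, y_water = 2.
Reduced cost of corn: c₃ − yᵀa₃ = 15.5 − (3·5 + 2·2) = 15.5 − 19 = -3.5.

-3.5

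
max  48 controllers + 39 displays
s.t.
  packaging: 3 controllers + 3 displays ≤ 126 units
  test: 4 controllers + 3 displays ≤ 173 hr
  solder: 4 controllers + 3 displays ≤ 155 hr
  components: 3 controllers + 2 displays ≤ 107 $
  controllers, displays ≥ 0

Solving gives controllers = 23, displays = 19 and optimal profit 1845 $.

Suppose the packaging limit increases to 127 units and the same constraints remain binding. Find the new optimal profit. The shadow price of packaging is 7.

Δb = 1, so new z* = 1845 + (7)·(1) = 1845 + 7 = 1852.

1852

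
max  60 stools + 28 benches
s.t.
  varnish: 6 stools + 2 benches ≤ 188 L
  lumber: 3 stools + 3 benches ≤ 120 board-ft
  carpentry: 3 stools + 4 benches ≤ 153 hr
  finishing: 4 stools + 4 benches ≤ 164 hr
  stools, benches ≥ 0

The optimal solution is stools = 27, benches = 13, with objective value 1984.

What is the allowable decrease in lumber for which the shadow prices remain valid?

26

Binding constraints: varnish, lumber. The basis is B = [[6,2],[3,3]] with det 12.
Per unit decrease in lumber, x* moves by d = (0.1667, -0.5).
The basis stays optimal until benches reaches 0; allowable decrease = 26 board-ft.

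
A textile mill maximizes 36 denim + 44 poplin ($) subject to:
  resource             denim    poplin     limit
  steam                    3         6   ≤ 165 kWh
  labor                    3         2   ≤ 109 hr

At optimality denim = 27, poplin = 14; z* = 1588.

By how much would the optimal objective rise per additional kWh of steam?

5

Both steam and labor are binding at x*.
From A_Bᵀ y = c: 3·y_steam + 3·y_labor = 36; 6·y_steam + 2·y_labor = 44.
This yields shadow prices y_steam = 5, y_labor = 7.
Shadow price of steam = 5.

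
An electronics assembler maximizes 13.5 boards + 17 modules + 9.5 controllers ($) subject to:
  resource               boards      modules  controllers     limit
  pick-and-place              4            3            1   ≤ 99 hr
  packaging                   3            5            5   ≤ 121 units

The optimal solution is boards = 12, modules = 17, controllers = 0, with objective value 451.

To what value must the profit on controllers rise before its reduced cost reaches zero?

Both pick-and-place and packaging are binding at x*.
The binding rows give the dual system: 4·y_pick-and-place + 3·y_packaging = 13.5 and 3·y_pick-and-place + 5·y_packaging = 17.
Solving: y_pick-and-place = 1.5, y_packaging = 2.5.
controllers enters the basis when its profit ≥ yᵀa₃ = 1.5·1 + 2.5·5 = 14.

14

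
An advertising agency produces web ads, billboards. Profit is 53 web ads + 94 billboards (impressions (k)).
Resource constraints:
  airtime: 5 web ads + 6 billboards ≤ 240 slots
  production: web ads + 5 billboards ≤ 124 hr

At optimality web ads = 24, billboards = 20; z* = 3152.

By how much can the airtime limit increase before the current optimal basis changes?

Binding constraints: airtime, production. The basis is B = [[5,6],[1,5]] with det 19.
Per unit increase in airtime, x* moves by d = (0.2632, -0.0526).
The basis stays optimal until billboards reaches 0; allowable increase = 380 slots.

380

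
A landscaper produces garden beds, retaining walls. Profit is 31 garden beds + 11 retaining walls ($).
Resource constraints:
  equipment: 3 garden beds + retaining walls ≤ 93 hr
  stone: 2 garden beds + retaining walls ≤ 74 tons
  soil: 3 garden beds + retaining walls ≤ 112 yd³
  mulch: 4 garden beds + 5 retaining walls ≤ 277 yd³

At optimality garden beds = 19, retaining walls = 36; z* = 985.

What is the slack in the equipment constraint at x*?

0

equipment used = 3·19 + 1·36 = 93; slack = 93 − 93 = 0.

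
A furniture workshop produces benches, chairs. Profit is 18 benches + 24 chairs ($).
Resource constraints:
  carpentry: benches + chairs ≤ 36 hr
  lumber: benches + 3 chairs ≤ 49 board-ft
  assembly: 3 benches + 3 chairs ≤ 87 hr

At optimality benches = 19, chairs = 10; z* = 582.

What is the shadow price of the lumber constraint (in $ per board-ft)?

Binding: lumber and assembly. Non-binding: carpentry (7 unused).
Since carpentry is not tight, its dual is 0.
The binding rows give the dual system: 1·y_lumber + 3·y_assembly = 18 and 3·y_lumber + 3·y_assembly = 24.
This yields shadow prices y_lumber = 3, y_assembly = 5.
Shadow price of lumber = 3.

3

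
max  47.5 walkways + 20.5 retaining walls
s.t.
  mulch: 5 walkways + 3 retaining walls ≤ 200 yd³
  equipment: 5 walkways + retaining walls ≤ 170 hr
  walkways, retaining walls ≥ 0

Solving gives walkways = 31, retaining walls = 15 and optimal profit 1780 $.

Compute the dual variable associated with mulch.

Check each constraint at x*: mulch 200/200 (tight); equipment 170/170 (tight).
The binding rows give the dual system: 5·y_mulch + 5·y_equipment = 47.5 and 3·y_mulch + 1·y_equipment = 20.5.
Solving: y_mulch = 5.5, y_equipment = 4.
Shadow price of mulch = 5.5.

5.5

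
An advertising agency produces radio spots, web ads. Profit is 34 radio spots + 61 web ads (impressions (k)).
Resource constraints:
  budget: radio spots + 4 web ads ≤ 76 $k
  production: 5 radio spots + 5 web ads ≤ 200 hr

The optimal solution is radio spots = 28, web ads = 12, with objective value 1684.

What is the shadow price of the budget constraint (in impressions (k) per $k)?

Check each constraint at x*: budget 76/76 (tight); production 200/200 (tight).
From A_Bᵀ y = c: 1·y_budget + 5·y_production = 34; 4·y_budget + 5·y_production = 61.
→ y_budget = 9 and y_production = 5.
Shadow price of budget = 9.

9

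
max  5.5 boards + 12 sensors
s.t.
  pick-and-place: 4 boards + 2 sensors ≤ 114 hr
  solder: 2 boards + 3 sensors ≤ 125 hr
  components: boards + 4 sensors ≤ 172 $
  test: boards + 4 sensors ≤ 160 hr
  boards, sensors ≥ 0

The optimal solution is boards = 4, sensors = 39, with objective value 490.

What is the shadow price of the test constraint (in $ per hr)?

Check each constraint at x*: pick-and-place 94/114 (slack 20); solder 125/125 (tight); components 160/172 (slack 12); test 160/160 (tight).
Since pick-and-place, components are not tight, their duals are 0.
From A_Bᵀ y = c: 2·y_solder + 1·y_test = 5.5; 3·y_solder + 4·y_test = 12.
Solving: y_solder = 2, y_test = 1.5.
Shadow price of test = 1.5.

1.5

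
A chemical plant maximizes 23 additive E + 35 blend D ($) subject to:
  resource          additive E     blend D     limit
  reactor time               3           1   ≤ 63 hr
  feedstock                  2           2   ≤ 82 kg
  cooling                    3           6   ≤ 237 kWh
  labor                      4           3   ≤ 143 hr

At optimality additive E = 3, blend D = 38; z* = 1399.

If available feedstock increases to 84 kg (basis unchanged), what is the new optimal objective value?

1410

Check each constraint at x*: reactor time 47/63 (slack 16); feedstock 82/82 (tight); cooling 237/237 (tight); labor 126/143 (slack 17).
Slack constraints have shadow price 0 (complementary slackness).
From A_Bᵀ y = c: 2·y_feedstock + 3·y_cooling = 23; 2·y_feedstock + 6·y_cooling = 35.
Solving: y_feedstock = 5.5, y_cooling = 4.
Δz = y_feedstock·Δb = 5.5 × (2) = 11, so new z* = 1399 + 11 = 1410.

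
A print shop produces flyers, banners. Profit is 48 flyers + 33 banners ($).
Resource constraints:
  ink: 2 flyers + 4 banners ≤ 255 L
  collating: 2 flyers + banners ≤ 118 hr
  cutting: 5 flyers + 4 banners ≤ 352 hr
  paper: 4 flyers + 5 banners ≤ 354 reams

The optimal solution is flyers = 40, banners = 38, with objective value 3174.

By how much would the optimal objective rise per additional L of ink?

0

Check each constraint at x*: ink 232/255 (slack 23); collating 118/118 (tight); cutting 352/352 (tight); paper 350/354 (slack 4).
Since ink, paper are not tight, their duals are 0.
From A_Bᵀ y = c: 2·y_collating + 5·y_cutting = 48; 1·y_collating + 4·y_cutting = 33.
→ y_collating = 9 and y_cutting = 6.
Shadow price of ink = 0.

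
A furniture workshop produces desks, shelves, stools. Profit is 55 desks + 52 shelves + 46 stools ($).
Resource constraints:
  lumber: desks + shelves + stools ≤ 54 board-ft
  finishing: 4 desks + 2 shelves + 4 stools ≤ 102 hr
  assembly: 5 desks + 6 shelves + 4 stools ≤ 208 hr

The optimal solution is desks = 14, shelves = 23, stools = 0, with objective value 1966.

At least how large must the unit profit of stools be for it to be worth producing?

Binding: finishing and assembly. Non-binding: lumber (17 unused).
By complementary slackness, y = 0 for the non-binding constraint.
Dual feasibility on the basic columns requires 4·y_finishing + 5·y_assembly = 55, 2·y_finishing + 6·y_assembly = 52.
This yields shadow prices y_finishing = 5, y_assembly = 7.
stools enters the basis when its profit ≥ yᵀa₃ = 5·4 + 7·4 = 48.

48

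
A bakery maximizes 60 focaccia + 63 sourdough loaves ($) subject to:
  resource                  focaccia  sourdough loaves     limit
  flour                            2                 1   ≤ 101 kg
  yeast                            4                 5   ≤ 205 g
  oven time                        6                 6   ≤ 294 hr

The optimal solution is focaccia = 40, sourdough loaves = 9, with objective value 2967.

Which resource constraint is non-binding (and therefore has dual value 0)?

flour: 89/101 (slack 12)
yeast: 205/205 (binding)
oven time: 294/294 (binding)
By complementary slackness, a constraint with positive slack has shadow price 0 → flour.

flour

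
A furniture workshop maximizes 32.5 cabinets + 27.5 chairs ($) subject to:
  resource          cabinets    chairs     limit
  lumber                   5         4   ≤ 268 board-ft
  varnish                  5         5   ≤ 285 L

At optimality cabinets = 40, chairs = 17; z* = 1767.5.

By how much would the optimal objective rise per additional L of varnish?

Both lumber and varnish are binding at x*.
Dual feasibility on the basic columns requires 5·y_lumber + 5·y_varnish = 32.5, 4·y_lumber + 5·y_varnish = 27.5.
This yields shadow prices y_lumber = 5, y_varnish = 1.5.
Shadow price of varnish = 1.5.

1.5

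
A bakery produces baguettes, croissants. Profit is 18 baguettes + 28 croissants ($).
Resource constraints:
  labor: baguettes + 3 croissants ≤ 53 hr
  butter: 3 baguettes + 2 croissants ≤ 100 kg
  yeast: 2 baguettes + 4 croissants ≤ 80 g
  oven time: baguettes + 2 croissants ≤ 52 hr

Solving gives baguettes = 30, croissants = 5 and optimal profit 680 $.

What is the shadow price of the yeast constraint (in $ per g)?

At the optimum: labor uses 45 of 53 (slack = 8); butter uses 100 of 100 (binding); yeast uses 80 of 80 (binding); oven time uses 40 of 52 (slack = 12).
Slack constraints have shadow price 0 (complementary slackness).
From A_Bᵀ y = c: 3·y_butter + 2·y_yeast = 18; 2·y_butter + 4·y_yeast = 28.
Solving: y_butter = 2, y_yeast = 6.
Shadow price of yeast = 6.

6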